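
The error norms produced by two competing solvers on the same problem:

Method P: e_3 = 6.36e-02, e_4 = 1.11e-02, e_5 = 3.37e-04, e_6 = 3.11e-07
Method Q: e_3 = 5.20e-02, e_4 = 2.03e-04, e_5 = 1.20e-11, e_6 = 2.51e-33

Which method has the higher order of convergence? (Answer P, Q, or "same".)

Method P: p ≈ ln(3.11e-07/3.37e-04)/ln(3.37e-04/1.11e-02) ≈ 2.00.
Method Q: p ≈ ln(2.51e-33/1.20e-11)/ln(1.20e-11/2.03e-04) ≈ 3.00.
Method Q has the higher order (≈3.0 vs ≈2.0).

Q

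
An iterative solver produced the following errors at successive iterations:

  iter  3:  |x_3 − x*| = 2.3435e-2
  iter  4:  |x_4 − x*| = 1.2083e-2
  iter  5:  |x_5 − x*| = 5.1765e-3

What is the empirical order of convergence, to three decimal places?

1.280

p ≈ ln(|x_5 − x*|/|x_4 − x*|) / ln(|x_4 − x*|/|x_3 − x*|)
  = ln(5.1765e-3/1.2083e-2) / ln(1.2083e-2/2.3435e-2)
  = ln(0.428412) / ln(0.515596)
  = -0.847670 / -0.662432 ≈ 1.279633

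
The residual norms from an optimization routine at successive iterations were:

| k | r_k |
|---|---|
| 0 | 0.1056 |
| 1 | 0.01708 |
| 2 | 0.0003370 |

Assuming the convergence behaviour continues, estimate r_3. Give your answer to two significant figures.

First estimate the order: p ≈ ln(r_2/r_1) / ln(r_1/r_0) = ln(0.0003370/0.01708)/ln(0.01708/0.1056) = ln(0.0197307)/ln(0.161742) ≈ 2.1548.
Then r_3 ≈ r_2·(r_2/r_1)^p = 0.0003370·(0.0197307)^2.1548 = 0.0003370·0.000212018 ≈ 7.145e-08.

7.1e-8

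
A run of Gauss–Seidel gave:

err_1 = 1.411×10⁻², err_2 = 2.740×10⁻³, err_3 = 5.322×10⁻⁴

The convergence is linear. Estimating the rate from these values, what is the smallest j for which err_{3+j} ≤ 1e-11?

11

Rate ρ ≈ err_3/err_2 = 5.322×10⁻⁴/2.740×10⁻³ = 0.1942.
After j more steps, err_{3+j} ≈ 5.322×10⁻⁴·ρ^j; need ρ^j ≤ 1e-11/5.322×10⁻⁴ = 1.87899e-08.
j ≥ ln(1.87899e-08)/ln(0.1942) = -17.7899/-1.63887 = 10.855.
So 11 more iterations are needed.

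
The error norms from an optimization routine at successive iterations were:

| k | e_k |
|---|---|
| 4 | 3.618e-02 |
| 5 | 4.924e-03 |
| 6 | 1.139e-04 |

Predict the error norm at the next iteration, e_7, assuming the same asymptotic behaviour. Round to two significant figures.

First estimate the order: p ≈ ln(e_6/e_5) / ln(e_5/e_4) = ln(1.139e-04/4.924e-03)/ln(4.924e-03/3.618e-02) = ln(0.0231316)/ln(0.136097) ≈ 1.8886.
Then e_7 ≈ e_6·(e_6/e_5)^p = 1.139e-04·(0.0231316)^1.8886 = 1.139e-04·0.000814027 ≈ 9.272e-08.

9.3e-8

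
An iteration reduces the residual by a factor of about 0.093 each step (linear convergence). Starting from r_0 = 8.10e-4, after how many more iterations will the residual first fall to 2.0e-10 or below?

After k steps, r_k ≈ 8.10e-4·0.093^k.
Need 0.093^k ≤ 2.0e-10/8.10e-4 = 2.46914e-07.
k ≥ ln(2.46914e-07)/ln(0.093) = -15.2142/-2.37516 = 6.406.
Smallest integer k = 7.

7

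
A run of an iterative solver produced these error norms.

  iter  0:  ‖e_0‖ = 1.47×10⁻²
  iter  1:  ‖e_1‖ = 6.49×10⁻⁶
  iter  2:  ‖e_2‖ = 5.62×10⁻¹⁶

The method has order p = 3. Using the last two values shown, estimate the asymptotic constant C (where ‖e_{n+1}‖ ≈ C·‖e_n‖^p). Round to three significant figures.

C ≈ ‖e_2‖ / ‖e_1‖^3
  = 5.62×10⁻¹⁶ / (6.49×10⁻⁶)^3
  = 5.62×10⁻¹⁶ / 2.73359e-16 ≈ 2.0559

2.06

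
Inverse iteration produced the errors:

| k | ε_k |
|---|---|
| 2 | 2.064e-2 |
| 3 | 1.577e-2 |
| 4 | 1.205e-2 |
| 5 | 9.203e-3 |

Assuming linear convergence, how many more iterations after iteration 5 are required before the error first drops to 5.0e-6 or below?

Rate ρ ≈ ε_5/ε_4 = 9.203e-3/1.205e-2 = 0.7637.
After j more steps, ε_{5+j} ≈ 9.203e-3·ρ^j; need ρ^j ≤ 5.0e-6/9.203e-3 = 0.000543301.
j ≥ ln(0.000543301)/ln(0.7637) = -7.5178/-0.26958 = 27.887.
So 28 more iterations are needed.

28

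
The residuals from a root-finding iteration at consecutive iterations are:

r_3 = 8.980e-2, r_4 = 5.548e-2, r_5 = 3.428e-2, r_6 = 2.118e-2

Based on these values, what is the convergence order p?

Consecutive ratios: r_6/r_5 = 2.118e-2/3.428e-2 = 0.617853, r_5/r_4 = 3.428e-2/5.548e-2 = 0.61788.
p ≈ ln(0.617853)/ln(0.61788) = -0.4815/-0.4815 ≈ 1.00.
So the convergence is linear (order 1).

1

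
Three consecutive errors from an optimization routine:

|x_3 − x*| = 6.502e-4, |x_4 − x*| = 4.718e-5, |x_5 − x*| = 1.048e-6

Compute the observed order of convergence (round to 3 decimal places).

1.451

p ≈ ln(|x_5 − x*|/|x_4 − x*|) / ln(|x_4 − x*|/|x_3 − x*|)
  = ln(1.048e-6/4.718e-5) / ln(4.718e-5/6.502e-4)
  = ln(0.0222128) / ln(0.0725623)
  = -3.807087 / -2.623310 ≈ 1.451253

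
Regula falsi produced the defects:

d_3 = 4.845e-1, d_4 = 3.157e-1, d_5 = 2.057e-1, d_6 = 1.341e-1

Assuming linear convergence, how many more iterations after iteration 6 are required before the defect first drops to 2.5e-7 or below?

Rate ρ ≈ d_6/d_5 = 1.341e-1/2.057e-1 = 0.6519.
After j more steps, d_{6+j} ≈ 1.341e-1·ρ^j; need ρ^j ≤ 2.5e-7/1.341e-1 = 1.86428e-06.
j ≥ ln(1.86428e-06)/ln(0.6519) = -13.1926/-0.42786 = 30.834.
So 31 more iterations are needed.

31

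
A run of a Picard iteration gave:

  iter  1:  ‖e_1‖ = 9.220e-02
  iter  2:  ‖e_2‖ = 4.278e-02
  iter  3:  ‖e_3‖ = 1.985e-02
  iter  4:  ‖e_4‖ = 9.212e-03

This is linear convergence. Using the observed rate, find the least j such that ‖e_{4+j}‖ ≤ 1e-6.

Rate ρ ≈ ‖e_4‖/‖e_3‖ = 9.212e-03/1.985e-02 = 0.4641.
After j more steps, ‖e_{4+j}‖ ≈ 9.212e-03·ρ^j; need ρ^j ≤ 1e-6/9.212e-03 = 0.000108554.
j ≥ ln(0.000108554)/ln(0.4641) = -9.1283/-0.76766 = 11.891.
So 12 more iterations are needed.

12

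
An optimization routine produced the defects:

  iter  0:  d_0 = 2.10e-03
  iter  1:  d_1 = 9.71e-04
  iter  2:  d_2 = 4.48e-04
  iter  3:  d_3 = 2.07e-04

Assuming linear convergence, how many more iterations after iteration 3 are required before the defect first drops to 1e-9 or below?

16

Rate ρ ≈ d_3/d_2 = 2.07e-04/4.48e-04 = 0.4621.
After j more steps, d_{3+j} ≈ 2.07e-04·ρ^j; need ρ^j ≤ 1e-9/2.07e-04 = 4.83092e-06.
j ≥ ln(4.83092e-06)/ln(0.4621) = -12.2405/-0.77197 = 15.856.
So 16 more iterations are needed.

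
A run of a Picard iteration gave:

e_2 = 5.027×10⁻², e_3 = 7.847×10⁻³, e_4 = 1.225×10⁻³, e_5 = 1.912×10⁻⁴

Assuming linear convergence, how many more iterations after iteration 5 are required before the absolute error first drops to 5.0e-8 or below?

5

Rate ρ ≈ e_5/e_4 = 1.912×10⁻⁴/1.225×10⁻³ = 0.1561.
After j more steps, e_{5+j} ≈ 1.912×10⁻⁴·ρ^j; need ρ^j ≤ 5.0e-8/1.912×10⁻⁴ = 0.000261506.
j ≥ ln(0.000261506)/ln(0.1561) = -8.2491/-1.85726 = 4.442.
So 5 more iterations are needed.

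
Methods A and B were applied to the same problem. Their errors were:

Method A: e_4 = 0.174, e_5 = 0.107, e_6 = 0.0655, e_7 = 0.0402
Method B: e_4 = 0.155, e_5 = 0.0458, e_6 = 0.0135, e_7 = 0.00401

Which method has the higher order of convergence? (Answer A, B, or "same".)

Method A: p ≈ ln(0.0402/0.0655)/ln(0.0655/0.107) ≈ 0.99.
Method B: p ≈ ln(0.00401/0.0135)/ln(0.0135/0.0458) ≈ 0.99.
Both orders ≈ 1.0 — effectively the same.

same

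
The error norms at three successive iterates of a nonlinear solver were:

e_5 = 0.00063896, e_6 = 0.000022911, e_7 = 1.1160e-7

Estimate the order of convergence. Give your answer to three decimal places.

p ≈ ln(e_7/e_6) / ln(e_6/e_5)
  = ln(1.1160e-7/0.000022911) / ln(0.000022911/0.00063896)
  = ln(0.00487102) / ln(0.0358567)
  = -5.324452 / -3.328225 ≈ 1.599787

1.600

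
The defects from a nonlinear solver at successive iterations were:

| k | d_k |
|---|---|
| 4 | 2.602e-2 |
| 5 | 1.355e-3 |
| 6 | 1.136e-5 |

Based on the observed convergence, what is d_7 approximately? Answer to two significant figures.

First estimate the order: p ≈ ln(d_6/d_5) / ln(d_5/d_4) = ln(1.136e-5/1.355e-3)/ln(1.355e-3/2.602e-2) = ln(0.00838376)/ln(0.0520753) ≈ 1.6181.
Then d_7 ≈ d_6·(d_6/d_5)^p = 1.136e-5·(0.00838376)^1.6181 = 1.136e-5·0.000436432 ≈ 4.958e-09.

5.0e-9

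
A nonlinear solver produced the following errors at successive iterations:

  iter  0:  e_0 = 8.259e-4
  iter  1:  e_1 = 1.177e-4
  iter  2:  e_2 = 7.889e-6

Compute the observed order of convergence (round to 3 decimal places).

1.387

p ≈ ln(e_2/e_1) / ln(e_1/e_0)
  = ln(7.889e-6/1.177e-4) / ln(1.177e-4/8.259e-4)
  = ln(0.0670263) / ln(0.142511)
  = -2.702670 / -1.948336 ≈ 1.387168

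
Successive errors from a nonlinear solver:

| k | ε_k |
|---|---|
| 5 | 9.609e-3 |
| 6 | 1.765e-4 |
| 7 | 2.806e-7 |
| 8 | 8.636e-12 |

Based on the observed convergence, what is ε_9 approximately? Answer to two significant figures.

First estimate the order: p ≈ ln(ε_8/ε_7) / ln(ε_7/ε_6) = ln(8.636e-12/2.806e-7)/ln(2.806e-7/1.765e-4) = ln(3.07769e-05)/ln(0.0015898) ≈ 1.6121.
Then ε_9 ≈ ε_8·(ε_8/ε_7)^p = 8.636e-12·(3.07769e-05)^1.6121 = 8.636e-12·5.32804e-08 ≈ 4.601e-19.

4.6e-19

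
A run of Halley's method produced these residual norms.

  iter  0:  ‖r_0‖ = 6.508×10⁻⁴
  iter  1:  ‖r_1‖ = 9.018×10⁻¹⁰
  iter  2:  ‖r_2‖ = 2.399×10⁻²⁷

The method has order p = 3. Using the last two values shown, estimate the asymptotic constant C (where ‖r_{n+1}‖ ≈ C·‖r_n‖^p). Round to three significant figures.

C ≈ ‖r_2‖ / ‖r_1‖^3
  = 2.399×10⁻²⁷ / (9.018×10⁻¹⁰)^3
  = 2.399×10⁻²⁷ / 7.33383e-28 ≈ 3.2711

3.27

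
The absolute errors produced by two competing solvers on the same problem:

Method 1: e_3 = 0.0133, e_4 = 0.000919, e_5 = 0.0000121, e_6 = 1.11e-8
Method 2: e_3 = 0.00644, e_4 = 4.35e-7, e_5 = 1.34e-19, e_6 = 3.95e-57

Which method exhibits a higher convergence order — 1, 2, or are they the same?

Method 1: p ≈ ln(1.11e-8/0.0000121)/ln(0.0000121/0.000919) ≈ 1.62.
Method 2: p ≈ ln(3.95e-57/1.34e-19)/ln(1.34e-19/4.35e-7) ≈ 3.00.
Method 2 has the higher order (≈3.0 vs ≈1.6).

2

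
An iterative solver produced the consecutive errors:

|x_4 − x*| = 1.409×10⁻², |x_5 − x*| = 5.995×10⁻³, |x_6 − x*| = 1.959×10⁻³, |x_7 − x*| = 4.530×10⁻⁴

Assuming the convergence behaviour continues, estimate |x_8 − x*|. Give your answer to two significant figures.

First estimate the order: p ≈ ln(|x_7 − x*|/|x_6 − x*|) / ln(|x_6 − x*|/|x_5 − x*|) = ln(4.530×10⁻⁴/1.959×10⁻³)/ln(1.959×10⁻³/5.995×10⁻³) = ln(0.23124)/ln(0.326772) ≈ 1.3092.
Then |x_8 − x*| ≈ |x_7 − x*|·(|x_7 − x*|/|x_6 − x*|)^p = 4.530×10⁻⁴·(0.23124)^1.3092 = 4.530×10⁻⁴·0.147039 ≈ 6.661e-05.

6.7e-5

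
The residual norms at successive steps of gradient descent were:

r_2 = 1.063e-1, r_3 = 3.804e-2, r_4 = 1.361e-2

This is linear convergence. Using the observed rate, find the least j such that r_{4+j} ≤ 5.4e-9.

15

Rate ρ ≈ r_4/r_3 = 1.361e-2/3.804e-2 = 0.3578.
After j more steps, r_{4+j} ≈ 1.361e-2·ρ^j; need ρ^j ≤ 5.4e-9/1.361e-2 = 3.96767e-07.
j ≥ ln(3.96767e-07)/ln(0.3578) = -14.7399/-1.02778 = 14.341.
So 15 more iterations are needed.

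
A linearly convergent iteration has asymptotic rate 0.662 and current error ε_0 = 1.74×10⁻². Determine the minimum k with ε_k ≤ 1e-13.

After k steps, ε_k ≈ 1.74×10⁻²·0.662^k.
Need 0.662^k ≤ 1e-13/1.74×10⁻² = 5.74713e-12.
k ≥ ln(5.74713e-12)/ln(0.662) = -25.8823/-0.41249 = 62.746.
Smallest integer k = 63.

63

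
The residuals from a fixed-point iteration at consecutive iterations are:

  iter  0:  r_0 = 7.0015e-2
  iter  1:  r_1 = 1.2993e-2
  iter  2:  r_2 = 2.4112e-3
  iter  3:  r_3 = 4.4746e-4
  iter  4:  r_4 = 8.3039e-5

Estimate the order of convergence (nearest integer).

Consecutive ratios: r_4/r_3 = 8.3039e-5/4.4746e-4 = 0.185579, r_3/r_2 = 4.4746e-4/2.4112e-3 = 0.185576.
p ≈ ln(0.185579)/ln(0.185576) = -1.6843/-1.6843 ≈ 1.00.
So the convergence is linear (order 1).

1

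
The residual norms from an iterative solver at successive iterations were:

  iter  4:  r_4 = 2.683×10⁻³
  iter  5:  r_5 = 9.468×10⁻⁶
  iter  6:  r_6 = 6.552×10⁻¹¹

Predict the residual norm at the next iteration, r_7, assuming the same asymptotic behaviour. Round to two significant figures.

9.1e-22

First estimate the order: p ≈ ln(r_6/r_5) / ln(r_5/r_4) = ln(6.552×10⁻¹¹/9.468×10⁻⁶)/ln(9.468×10⁻⁶/2.683×10⁻³) = ln(6.92015e-06)/ln(0.00352889) ≈ 2.1040.
Then r_7 ≈ r_6·(r_6/r_5)^p = 6.552×10⁻¹¹·(6.92015e-06)^2.1040 = 6.552×10⁻¹¹·1.39188e-11 ≈ 9.12e-22.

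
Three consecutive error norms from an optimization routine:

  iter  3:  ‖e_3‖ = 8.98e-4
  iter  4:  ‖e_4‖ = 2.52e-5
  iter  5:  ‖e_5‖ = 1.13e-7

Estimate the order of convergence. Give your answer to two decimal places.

1.51

p ≈ ln(‖e_5‖/‖e_4‖) / ln(‖e_4‖/‖e_3‖)
  = ln(1.13e-7/2.52e-5) / ln(2.52e-5/8.98e-4)
  = ln(0.00448413) / ln(0.0280624)
  = -5.40721 / -3.57332 ≈ 1.51322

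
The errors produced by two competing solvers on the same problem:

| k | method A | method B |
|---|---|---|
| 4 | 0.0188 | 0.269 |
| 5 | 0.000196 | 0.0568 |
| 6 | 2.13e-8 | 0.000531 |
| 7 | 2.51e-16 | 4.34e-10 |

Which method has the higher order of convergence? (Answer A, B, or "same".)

Method A: p ≈ ln(2.51e-16/2.13e-8)/ln(2.13e-8/0.000196) ≈ 2.00.
Method B: p ≈ ln(4.34e-10/0.000531)/ln(0.000531/0.0568) ≈ 3.00.
Method B has the higher order (≈3.0 vs ≈2.0).

B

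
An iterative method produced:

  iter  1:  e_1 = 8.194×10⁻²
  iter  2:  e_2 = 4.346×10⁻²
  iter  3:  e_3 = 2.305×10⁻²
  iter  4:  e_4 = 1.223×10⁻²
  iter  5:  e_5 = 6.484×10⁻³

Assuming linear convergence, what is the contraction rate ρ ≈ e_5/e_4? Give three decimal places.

ρ ≈ e_5/e_4 = 6.484×10⁻³/1.223×10⁻² = 0.53017

0.530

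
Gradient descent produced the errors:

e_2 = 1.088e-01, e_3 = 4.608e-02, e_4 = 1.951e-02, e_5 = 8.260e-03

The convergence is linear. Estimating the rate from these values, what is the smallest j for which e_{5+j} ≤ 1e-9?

Rate ρ ≈ e_5/e_4 = 8.260e-03/1.951e-02 = 0.4234.
After j more steps, e_{5+j} ≈ 8.260e-03·ρ^j; need ρ^j ≤ 1e-9/8.260e-03 = 1.21065e-07.
j ≥ ln(1.21065e-07)/ln(0.4234) = -15.9269/-0.85944 = 18.532.
So 19 more iterations are needed.

19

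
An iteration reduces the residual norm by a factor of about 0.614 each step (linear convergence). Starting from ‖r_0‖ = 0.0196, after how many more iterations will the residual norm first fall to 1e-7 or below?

25

After k steps, ‖r_k‖ ≈ 0.0196·0.614^k.
Need 0.614^k ≤ 1e-7/0.0196 = 5.10204e-06.
k ≥ ln(5.10204e-06)/ln(0.614) = -12.1859/-0.48776 = 24.983.
Smallest integer k = 25.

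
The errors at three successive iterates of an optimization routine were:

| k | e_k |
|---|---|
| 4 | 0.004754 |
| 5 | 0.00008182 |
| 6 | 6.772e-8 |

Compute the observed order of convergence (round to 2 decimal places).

p ≈ ln(e_6/e_5) / ln(e_5/e_4)
  = ln(6.772e-8/0.00008182) / ln(0.00008182/0.004754)
  = ln(0.00082767) / ln(0.0172108)
  = -7.09690 / -4.06222 ≈ 1.74705

1.75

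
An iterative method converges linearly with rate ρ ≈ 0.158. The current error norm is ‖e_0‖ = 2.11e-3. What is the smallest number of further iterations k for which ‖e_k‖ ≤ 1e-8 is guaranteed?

7

After k steps, ‖e_k‖ ≈ 2.11e-3·0.158^k.
Need 0.158^k ≤ 1e-8/2.11e-3 = 4.73934e-06.
k ≥ ln(4.73934e-06)/ln(0.158) = -12.2596/-1.84516 = 6.644.
Smallest integer k = 7.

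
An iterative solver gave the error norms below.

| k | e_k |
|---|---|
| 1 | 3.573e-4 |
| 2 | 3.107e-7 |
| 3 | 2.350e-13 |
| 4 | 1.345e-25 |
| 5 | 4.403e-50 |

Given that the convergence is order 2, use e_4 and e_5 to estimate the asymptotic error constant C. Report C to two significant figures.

C ≈ e_5 / e_4^2
  = 4.403e-50 / (1.345e-25)^2
  = 4.403e-50 / 1.80903e-50 ≈ 2.4339

2.4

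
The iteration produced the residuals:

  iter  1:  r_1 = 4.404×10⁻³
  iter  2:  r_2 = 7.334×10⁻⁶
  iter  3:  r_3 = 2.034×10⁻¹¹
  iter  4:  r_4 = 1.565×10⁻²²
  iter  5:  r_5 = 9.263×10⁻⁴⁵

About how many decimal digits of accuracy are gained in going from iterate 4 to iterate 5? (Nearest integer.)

22

Digits gained ≈ log₁₀(r_4/r_5) = log₁₀(1.565×10⁻²²/9.263×10⁻⁴⁵) = log₁₀(1.68952e+22) ≈ 22.228.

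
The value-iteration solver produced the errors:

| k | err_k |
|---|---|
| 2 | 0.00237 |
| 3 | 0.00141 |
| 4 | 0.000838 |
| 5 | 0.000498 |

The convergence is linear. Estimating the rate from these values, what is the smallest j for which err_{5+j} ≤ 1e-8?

21

Rate ρ ≈ err_5/err_4 = 0.000498/0.000838 = 0.5943.
After j more steps, err_{5+j} ≈ 0.000498·ρ^j; need ρ^j ≤ 1e-8/0.000498 = 2.00803e-05.
j ≥ ln(2.00803e-05)/ln(0.5943) = -10.8158/-0.52037 = 20.785.
So 21 more iterations are needed.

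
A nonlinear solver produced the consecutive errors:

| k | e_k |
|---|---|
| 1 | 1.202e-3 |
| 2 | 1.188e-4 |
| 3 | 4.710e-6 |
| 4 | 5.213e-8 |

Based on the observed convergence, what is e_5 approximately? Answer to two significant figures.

First estimate the order: p ≈ ln(e_4/e_3) / ln(e_3/e_2) = ln(5.213e-8/4.710e-6)/ln(4.710e-6/1.188e-4) = ln(0.0110679)/ln(0.0396465) ≈ 1.3953.
Then e_5 ≈ e_4·(e_4/e_3)^p = 5.213e-8·(0.0110679)^1.3953 = 5.213e-8·0.00186588 ≈ 9.727e-11.

9.7e-11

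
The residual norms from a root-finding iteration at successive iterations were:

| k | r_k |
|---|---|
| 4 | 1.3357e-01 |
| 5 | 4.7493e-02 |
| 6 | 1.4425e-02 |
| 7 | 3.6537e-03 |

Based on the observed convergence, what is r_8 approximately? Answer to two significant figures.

First estimate the order: p ≈ ln(r_7/r_6) / ln(r_6/r_5) = ln(3.6537e-03/1.4425e-02)/ln(1.4425e-02/4.7493e-02) = ln(0.253289)/ln(0.303729) ≈ 1.1524.
Then r_8 ≈ r_7·(r_7/r_6)^p = 3.6537e-03·(0.253289)^1.1524 = 3.6537e-03·0.20546 ≈ 0.0007507.

7.5e-4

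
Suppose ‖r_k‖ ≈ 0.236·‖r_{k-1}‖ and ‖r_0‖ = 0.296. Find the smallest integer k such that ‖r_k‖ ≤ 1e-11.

17

After k steps, ‖r_k‖ ≈ 0.296·0.236^k.
Need 0.236^k ≤ 1e-11/0.296 = 3.37838e-11.
k ≥ ln(3.37838e-11)/ln(0.236) = -24.1110/-1.44392 = 16.698.
Smallest integer k = 17.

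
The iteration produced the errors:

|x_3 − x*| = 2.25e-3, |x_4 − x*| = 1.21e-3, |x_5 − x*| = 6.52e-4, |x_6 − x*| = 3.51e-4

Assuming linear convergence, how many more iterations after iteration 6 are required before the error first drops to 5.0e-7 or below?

Rate ρ ≈ |x_6 − x*|/|x_5 − x*| = 3.51e-4/6.52e-4 = 0.5383.
After j more steps, |x_{6+j} − x*| ≈ 3.51e-4·ρ^j; need ρ^j ≤ 5.0e-7/3.51e-4 = 0.0014245.
j ≥ ln(0.0014245)/ln(0.5383) = -6.5539/-0.61934 = 10.582.
So 11 more iterations are needed.

11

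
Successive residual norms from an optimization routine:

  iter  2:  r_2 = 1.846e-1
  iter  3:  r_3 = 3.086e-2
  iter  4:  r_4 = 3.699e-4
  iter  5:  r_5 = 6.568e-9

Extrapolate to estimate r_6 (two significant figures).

1.2e-20

First estimate the order: p ≈ ln(r_5/r_4) / ln(r_4/r_3) = ln(6.568e-9/3.699e-4)/ln(3.699e-4/3.086e-2) = ln(1.77562e-05)/ln(0.0119864) ≈ 2.4726.
Then r_6 ≈ r_5·(r_5/r_4)^p = 6.568e-9·(1.77562e-05)^2.4726 = 6.568e-9·1.79285e-12 ≈ 1.178e-20.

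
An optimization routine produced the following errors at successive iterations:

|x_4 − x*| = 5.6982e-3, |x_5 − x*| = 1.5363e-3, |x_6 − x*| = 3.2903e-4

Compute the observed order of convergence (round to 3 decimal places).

p ≈ ln(|x_6 − x*|/|x_5 − x*|) / ln(|x_5 − x*|/|x_4 − x*|)
  = ln(3.2903e-4/1.5363e-3) / ln(1.5363e-3/5.6982e-3)
  = ln(0.21417) / ln(0.269611)
  = -1.540985 / -1.310775 ≈ 1.175629

1.176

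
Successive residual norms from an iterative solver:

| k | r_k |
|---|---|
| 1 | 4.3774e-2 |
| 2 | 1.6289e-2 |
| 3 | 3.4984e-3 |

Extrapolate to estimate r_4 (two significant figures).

First estimate the order: p ≈ ln(r_3/r_2) / ln(r_2/r_1) = ln(3.4984e-3/1.6289e-2)/ln(1.6289e-2/4.3774e-2) = ln(0.214771)/ln(0.372116) ≈ 1.5560.
Then r_4 ≈ r_3·(r_3/r_2)^p = 3.4984e-3·(0.214771)^1.5560 = 3.4984e-3·0.0913175 ≈ 0.0003195.

3.2e-4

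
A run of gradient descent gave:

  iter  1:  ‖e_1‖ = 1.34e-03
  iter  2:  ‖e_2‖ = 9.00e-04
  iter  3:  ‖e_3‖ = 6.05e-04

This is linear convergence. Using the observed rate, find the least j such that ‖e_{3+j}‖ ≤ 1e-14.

63

Rate ρ ≈ ‖e_3‖/‖e_2‖ = 6.05e-04/9.00e-04 = 0.6722.
After j more steps, ‖e_{3+j}‖ ≈ 6.05e-04·ρ^j; need ρ^j ≤ 1e-14/6.05e-04 = 1.65289e-11.
j ≥ ln(1.65289e-11)/ln(0.6722) = -24.8259/-0.39720 = 62.502.
So 63 more iterations are needed.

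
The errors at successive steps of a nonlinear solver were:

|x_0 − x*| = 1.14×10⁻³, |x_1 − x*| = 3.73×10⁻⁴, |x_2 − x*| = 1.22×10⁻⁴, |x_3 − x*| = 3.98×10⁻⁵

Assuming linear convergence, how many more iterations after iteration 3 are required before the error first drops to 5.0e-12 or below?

Rate ρ ≈ |x_3 − x*|/|x_2 − x*| = 3.98×10⁻⁵/1.22×10⁻⁴ = 0.3262.
After j more steps, |x_{3+j} − x*| ≈ 3.98×10⁻⁵·ρ^j; need ρ^j ≤ 5.0e-12/3.98×10⁻⁵ = 1.25628e-07.
j ≥ ln(1.25628e-07)/ln(0.3262) = -15.8899/-1.12024 = 14.184.
So 15 more iterations are needed.

15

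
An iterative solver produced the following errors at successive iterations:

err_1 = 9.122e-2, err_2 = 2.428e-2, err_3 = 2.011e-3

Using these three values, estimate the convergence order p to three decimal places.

p ≈ ln(err_3/err_2) / ln(err_2/err_1)
  = ln(2.011e-3/2.428e-2) / ln(2.428e-2/9.122e-2)
  = ln(0.0828254) / ln(0.26617)
  = -2.491021 / -1.323620 ≈ 1.881976

1.882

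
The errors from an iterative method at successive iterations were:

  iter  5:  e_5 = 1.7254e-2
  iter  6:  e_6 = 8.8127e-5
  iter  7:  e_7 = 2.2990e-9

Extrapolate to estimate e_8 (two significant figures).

First estimate the order: p ≈ ln(e_7/e_6) / ln(e_6/e_5) = ln(2.2990e-9/8.8127e-5)/ln(8.8127e-5/1.7254e-2) = ln(2.60874e-05)/ln(0.00510763) ≈ 2.0000.
Then e_8 ≈ e_7·(e_7/e_6)^p = 2.2990e-9·(2.60874e-05)^2.0000 = 2.2990e-9·6.80552e-10 ≈ 1.565e-18.

1.6e-18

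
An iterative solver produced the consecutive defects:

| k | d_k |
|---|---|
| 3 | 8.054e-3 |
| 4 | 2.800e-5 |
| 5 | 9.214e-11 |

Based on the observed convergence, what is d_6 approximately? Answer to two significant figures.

First estimate the order: p ≈ ln(d_5/d_4) / ln(d_4/d_3) = ln(9.214e-11/2.800e-5)/ln(2.800e-5/8.054e-3) = ln(3.29071e-06)/ln(0.00347653) ≈ 2.2298.
Then d_6 ≈ d_5·(d_5/d_4)^p = 9.214e-11·(3.29071e-06)^2.2298 = 9.214e-11·5.95186e-13 ≈ 5.484e-23.

5.5e-23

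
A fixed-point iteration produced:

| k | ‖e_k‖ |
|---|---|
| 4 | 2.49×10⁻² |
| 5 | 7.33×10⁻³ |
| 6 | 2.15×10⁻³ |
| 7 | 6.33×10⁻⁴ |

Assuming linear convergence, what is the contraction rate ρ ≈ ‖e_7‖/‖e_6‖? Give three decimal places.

0.294

ρ ≈ ‖e_7‖/‖e_6‖ = 6.33×10⁻⁴/2.15×10⁻³ = 0.29442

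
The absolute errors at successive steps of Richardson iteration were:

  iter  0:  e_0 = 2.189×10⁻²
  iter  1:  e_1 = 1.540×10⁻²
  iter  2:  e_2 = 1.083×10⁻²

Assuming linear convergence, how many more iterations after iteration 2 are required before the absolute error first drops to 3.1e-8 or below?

37

Rate ρ ≈ e_2/e_1 = 1.083×10⁻²/1.540×10⁻² = 0.7032.
After j more steps, e_{2+j} ≈ 1.083×10⁻²·ρ^j; need ρ^j ≤ 3.1e-8/1.083×10⁻² = 2.86242e-06.
j ≥ ln(2.86242e-06)/ln(0.7032) = -12.7638/-0.35211 = 36.249.
So 37 more iterations are needed.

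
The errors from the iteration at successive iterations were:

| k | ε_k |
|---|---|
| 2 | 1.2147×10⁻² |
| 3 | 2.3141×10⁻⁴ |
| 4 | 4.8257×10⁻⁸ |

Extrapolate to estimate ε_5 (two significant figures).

6.4e-16

First estimate the order: p ≈ ln(ε_4/ε_3) / ln(ε_3/ε_2) = ln(4.8257×10⁻⁸/2.3141×10⁻⁴)/ln(2.3141×10⁻⁴/1.2147×10⁻²) = ln(0.000208535)/ln(0.0190508) ≈ 2.1399.
Then ε_5 ≈ ε_4·(ε_4/ε_3)^p = 4.8257×10⁻⁸·(0.000208535)^2.1399 = 4.8257×10⁻⁸·1.32865e-08 ≈ 6.412e-16.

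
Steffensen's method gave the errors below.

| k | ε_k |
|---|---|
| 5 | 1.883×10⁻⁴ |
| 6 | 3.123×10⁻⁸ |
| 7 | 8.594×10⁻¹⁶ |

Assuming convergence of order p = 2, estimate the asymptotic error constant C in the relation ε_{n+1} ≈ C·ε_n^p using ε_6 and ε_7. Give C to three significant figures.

0.881

C ≈ ε_7 / ε_6^2
  = 8.594×10⁻¹⁶ / (3.123×10⁻⁸)^2
  = 8.594×10⁻¹⁶ / 9.75313e-16 ≈ 0.88115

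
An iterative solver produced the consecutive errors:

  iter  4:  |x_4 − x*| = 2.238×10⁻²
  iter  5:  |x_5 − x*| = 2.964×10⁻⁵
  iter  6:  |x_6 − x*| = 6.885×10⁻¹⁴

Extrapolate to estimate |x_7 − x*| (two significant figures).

First estimate the order: p ≈ ln(|x_6 − x*|/|x_5 − x*|) / ln(|x_5 − x*|/|x_4 − x*|) = ln(6.885×10⁻¹⁴/2.964×10⁻⁵)/ln(2.964×10⁻⁵/2.238×10⁻²) = ln(2.32287e-09)/ln(0.0013244) ≈ 3.0000.
Then |x_7 − x*| ≈ |x_6 − x*|·(|x_6 − x*|/|x_5 − x*|)^p = 6.885×10⁻¹⁴·(2.32287e-09)^3.0000 = 6.885×10⁻¹⁴·1.25336e-26 ≈ 8.629e-40.

8.6e-40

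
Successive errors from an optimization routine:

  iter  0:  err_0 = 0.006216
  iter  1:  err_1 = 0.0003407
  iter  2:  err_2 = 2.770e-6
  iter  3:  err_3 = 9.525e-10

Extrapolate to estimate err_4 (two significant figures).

First estimate the order: p ≈ ln(err_3/err_2) / ln(err_2/err_1) = ln(9.525e-10/2.770e-6)/ln(2.770e-6/0.0003407) = ln(0.000343863)/ln(0.00813032) ≈ 1.6573.
Then err_4 ≈ err_3·(err_3/err_2)^p = 9.525e-10·(0.000343863)^1.6573 = 9.525e-10·1.81866e-06 ≈ 1.732e-15.

1.7e-15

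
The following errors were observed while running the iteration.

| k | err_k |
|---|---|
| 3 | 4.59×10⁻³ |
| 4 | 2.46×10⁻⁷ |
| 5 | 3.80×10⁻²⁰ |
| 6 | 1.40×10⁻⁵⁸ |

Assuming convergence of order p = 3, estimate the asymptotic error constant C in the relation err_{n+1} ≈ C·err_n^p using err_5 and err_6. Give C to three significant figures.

2.55

C ≈ err_6 / err_5^3
  = 1.40×10⁻⁵⁸ / (3.80×10⁻²⁰)^3
  = 1.40×10⁻⁵⁸ / 5.4872e-59 ≈ 2.5514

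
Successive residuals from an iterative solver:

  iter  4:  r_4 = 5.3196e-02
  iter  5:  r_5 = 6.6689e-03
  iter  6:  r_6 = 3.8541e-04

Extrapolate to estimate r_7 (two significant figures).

7.7e-6

First estimate the order: p ≈ ln(r_6/r_5) / ln(r_5/r_4) = ln(3.8541e-04/6.6689e-03)/ln(6.6689e-03/5.3196e-02) = ln(0.0577921)/ln(0.125365) ≈ 1.3729.
Then r_7 ≈ r_6·(r_6/r_5)^p = 3.8541e-04·(0.0577921)^1.3729 = 3.8541e-04·0.0199604 ≈ 7.693e-06.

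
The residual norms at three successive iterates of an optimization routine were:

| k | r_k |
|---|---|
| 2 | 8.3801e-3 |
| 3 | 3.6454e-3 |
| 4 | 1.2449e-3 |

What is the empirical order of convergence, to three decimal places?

1.291

p ≈ ln(r_4/r_3) / ln(r_3/r_2)
  = ln(1.2449e-3/3.6454e-3) / ln(3.6454e-3/8.3801e-3)
  = ln(0.341499) / ln(0.435007)
  = -1.074411 / -0.832393 ≈ 1.290750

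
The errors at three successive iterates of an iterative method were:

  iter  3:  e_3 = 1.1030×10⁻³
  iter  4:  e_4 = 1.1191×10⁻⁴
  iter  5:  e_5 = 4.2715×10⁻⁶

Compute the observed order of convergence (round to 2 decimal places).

1.43

p ≈ ln(e_5/e_4) / ln(e_4/e_3)
  = ln(4.2715×10⁻⁶/1.1191×10⁻⁴) / ln(1.1191×10⁻⁴/1.1030×10⁻³)
  = ln(0.0381691) / ln(0.10146)
  = -3.26573 / -2.28809 ≈ 1.42727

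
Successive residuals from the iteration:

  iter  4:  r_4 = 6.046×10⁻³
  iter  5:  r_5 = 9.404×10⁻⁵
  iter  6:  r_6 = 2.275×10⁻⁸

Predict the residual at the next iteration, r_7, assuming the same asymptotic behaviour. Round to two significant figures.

First estimate the order: p ≈ ln(r_6/r_5) / ln(r_5/r_4) = ln(2.275×10⁻⁸/9.404×10⁻⁵)/ln(9.404×10⁻⁵/6.046×10⁻³) = ln(0.000241918)/ln(0.0155541) ≈ 2.0000.
Then r_7 ≈ r_6·(r_6/r_5)^p = 2.275×10⁻⁸·(0.000241918)^2.0000 = 2.275×10⁻⁸·5.85243e-08 ≈ 1.331e-15.

1.3e-15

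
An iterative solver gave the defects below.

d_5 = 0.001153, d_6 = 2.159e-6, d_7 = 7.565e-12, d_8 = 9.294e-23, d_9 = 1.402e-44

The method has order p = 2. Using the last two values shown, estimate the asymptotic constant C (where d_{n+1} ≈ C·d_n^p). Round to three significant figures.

1.62

C ≈ d_9 / d_8^2
  = 1.402e-44 / (9.294e-23)^2
  = 1.402e-44 / 8.63784e-45 ≈ 1.6231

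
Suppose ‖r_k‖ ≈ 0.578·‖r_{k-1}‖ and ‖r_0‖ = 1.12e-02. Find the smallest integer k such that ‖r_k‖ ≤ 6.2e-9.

27

After k steps, ‖r_k‖ ≈ 1.12e-02·0.578^k.
Need 0.578^k ≤ 6.2e-9/1.12e-02 = 5.53571e-07.
k ≥ ln(5.53571e-07)/ln(0.578) = -14.4069/-0.54818 = 26.281.
Smallest integer k = 27.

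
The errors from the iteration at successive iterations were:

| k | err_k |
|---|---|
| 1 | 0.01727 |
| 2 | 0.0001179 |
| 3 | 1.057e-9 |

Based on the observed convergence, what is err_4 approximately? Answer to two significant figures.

1.8e-21

First estimate the order: p ≈ ln(err_3/err_2) / ln(err_2/err_1) = ln(1.057e-9/0.0001179)/ln(0.0001179/0.01727) = ln(8.96522e-06)/ln(0.00682687) ≈ 2.3305.
Then err_4 ≈ err_3·(err_3/err_2)^p = 1.057e-9·(8.96522e-06)^2.3305 = 1.057e-9·1.72561e-12 ≈ 1.824e-21.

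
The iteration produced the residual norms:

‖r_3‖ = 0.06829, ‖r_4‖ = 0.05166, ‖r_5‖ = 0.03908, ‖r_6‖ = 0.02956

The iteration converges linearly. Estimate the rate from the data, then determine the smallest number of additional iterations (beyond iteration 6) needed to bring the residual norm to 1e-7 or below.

Rate ρ ≈ ‖r_6‖/‖r_5‖ = 0.02956/0.03908 = 0.7564.
After j more steps, ‖r_{6+j}‖ ≈ 0.02956·ρ^j; need ρ^j ≤ 1e-7/0.02956 = 3.38295e-06.
j ≥ ln(3.38295e-06)/ln(0.7564) = -12.5968/-0.27918 = 45.121.
So 46 more iterations are needed.

46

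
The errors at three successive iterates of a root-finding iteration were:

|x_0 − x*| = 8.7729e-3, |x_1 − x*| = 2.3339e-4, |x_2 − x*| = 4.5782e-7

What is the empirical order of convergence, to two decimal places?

1.72

p ≈ ln(|x_2 − x*|/|x_1 − x*|) / ln(|x_1 − x*|/|x_0 − x*|)
  = ln(4.5782e-7/2.3339e-4) / ln(2.3339e-4/8.7729e-3)
  = ln(0.00196161) / ln(0.0266035)
  = -6.23399 / -3.62671 ≈ 1.71891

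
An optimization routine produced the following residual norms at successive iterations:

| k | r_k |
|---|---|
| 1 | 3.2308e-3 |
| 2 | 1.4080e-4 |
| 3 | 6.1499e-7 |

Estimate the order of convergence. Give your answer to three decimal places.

1.734

p ≈ ln(r_3/r_2) / ln(r_2/r_1)
  = ln(6.1499e-7/1.4080e-4) / ln(1.4080e-4/3.2308e-3)
  = ln(0.00436783) / ln(0.0435805)
  = -5.433489 / -3.133145 ≈ 1.734196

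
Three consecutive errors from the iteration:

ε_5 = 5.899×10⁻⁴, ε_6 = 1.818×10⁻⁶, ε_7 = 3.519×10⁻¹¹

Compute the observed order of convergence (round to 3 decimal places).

p ≈ ln(ε_7/ε_6) / ln(ε_6/ε_5)
  = ln(3.519×10⁻¹¹/1.818×10⁻⁶) / ln(1.818×10⁻⁶/5.899×10⁻⁴)
  = ln(1.93564e-05) / ln(0.00308188)
  = -10.852487 / -5.782215 ≈ 1.876874

1.877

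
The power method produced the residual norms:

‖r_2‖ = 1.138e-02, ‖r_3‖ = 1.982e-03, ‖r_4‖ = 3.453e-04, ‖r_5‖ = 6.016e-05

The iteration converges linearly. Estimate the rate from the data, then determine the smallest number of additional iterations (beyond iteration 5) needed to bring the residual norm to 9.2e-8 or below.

Rate ρ ≈ ‖r_5‖/‖r_4‖ = 6.016e-05/3.453e-04 = 0.1742.
After j more steps, ‖r_{5+j}‖ ≈ 6.016e-05·ρ^j; need ρ^j ≤ 9.2e-8/6.016e-05 = 0.00152926.
j ≥ ln(0.00152926)/ln(0.1742) = -6.4830/-1.74755 = 3.710.
So 4 more iterations are needed.

4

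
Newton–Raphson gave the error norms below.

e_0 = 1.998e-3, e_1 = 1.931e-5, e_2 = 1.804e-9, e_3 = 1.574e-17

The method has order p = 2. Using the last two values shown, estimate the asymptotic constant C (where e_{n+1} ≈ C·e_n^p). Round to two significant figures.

C ≈ e_3 / e_2^2
  = 1.574e-17 / (1.804e-9)^2
  = 1.574e-17 / 3.25442e-18 ≈ 4.8365

4.8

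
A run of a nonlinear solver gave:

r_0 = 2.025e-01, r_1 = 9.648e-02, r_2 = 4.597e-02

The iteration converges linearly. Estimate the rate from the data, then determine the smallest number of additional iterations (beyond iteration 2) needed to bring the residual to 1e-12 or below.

34

Rate ρ ≈ r_2/r_1 = 4.597e-02/9.648e-02 = 0.4765.
After j more steps, r_{2+j} ≈ 4.597e-02·ρ^j; need ρ^j ≤ 1e-12/4.597e-02 = 2.17533e-11.
j ≥ ln(2.17533e-11)/ln(0.4765) = -24.5513/-0.74129 = 33.120.
So 34 more iterations are needed.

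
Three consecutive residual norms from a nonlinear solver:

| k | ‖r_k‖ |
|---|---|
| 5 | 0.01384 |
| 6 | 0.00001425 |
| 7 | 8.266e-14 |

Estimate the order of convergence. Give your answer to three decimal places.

p ≈ ln(‖r_7‖/‖r_6‖) / ln(‖r_6‖/‖r_5‖)
  = ln(8.266e-14/0.00001425) / ln(0.00001425/0.01384)
  = ln(5.8007e-09) / ln(0.00102962)
  = -18.965287 / -6.878565 ≈ 2.757157

2.757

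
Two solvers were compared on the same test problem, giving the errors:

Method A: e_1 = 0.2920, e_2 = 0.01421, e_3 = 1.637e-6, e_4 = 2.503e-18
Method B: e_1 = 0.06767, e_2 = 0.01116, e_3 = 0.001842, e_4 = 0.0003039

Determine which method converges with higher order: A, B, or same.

Method A: p ≈ ln(2.503e-18/1.637e-6)/ln(1.637e-6/0.01421) ≈ 3.00.
Method B: p ≈ ln(0.0003039/0.001842)/ln(0.001842/0.01116) ≈ 1.00.
Method A has the higher order (≈3.0 vs ≈1.0).

A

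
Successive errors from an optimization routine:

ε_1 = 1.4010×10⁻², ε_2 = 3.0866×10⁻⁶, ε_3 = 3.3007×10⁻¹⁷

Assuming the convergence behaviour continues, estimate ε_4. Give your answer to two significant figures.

First estimate the order: p ≈ ln(ε_3/ε_2) / ln(ε_2/ε_1) = ln(3.3007×10⁻¹⁷/3.0866×10⁻⁶)/ln(3.0866×10⁻⁶/1.4010×10⁻²) = ln(1.06936e-11)/ln(0.000220314) ≈ 3.0000.
Then ε_4 ≈ ε_3·(ε_3/ε_2)^p = 3.3007×10⁻¹⁷·(1.06936e-11)^3.0000 = 3.3007×10⁻¹⁷·1.22285e-33 ≈ 4.036e-50.

4.0e-50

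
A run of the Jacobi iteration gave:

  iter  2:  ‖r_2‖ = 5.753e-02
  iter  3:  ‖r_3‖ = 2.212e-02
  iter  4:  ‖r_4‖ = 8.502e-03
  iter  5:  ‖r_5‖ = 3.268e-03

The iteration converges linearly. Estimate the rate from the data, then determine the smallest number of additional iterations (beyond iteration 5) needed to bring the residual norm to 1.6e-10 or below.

Rate ρ ≈ ‖r_5‖/‖r_4‖ = 3.268e-03/8.502e-03 = 0.3844.
After j more steps, ‖r_{5+j}‖ ≈ 3.268e-03·ρ^j; need ρ^j ≤ 1.6e-10/3.268e-03 = 4.89596e-08.
j ≥ ln(4.89596e-08)/ln(0.3844) = -16.8323/-0.95607 = 17.606.
So 18 more iterations are needed.

18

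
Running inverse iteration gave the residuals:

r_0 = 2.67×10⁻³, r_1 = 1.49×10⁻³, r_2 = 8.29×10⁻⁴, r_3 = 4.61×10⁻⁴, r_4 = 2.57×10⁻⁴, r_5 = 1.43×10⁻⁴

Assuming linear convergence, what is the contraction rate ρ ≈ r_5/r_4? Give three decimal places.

0.556

ρ ≈ r_5/r_4 = 1.43×10⁻⁴/2.57×10⁻⁴ = 0.55642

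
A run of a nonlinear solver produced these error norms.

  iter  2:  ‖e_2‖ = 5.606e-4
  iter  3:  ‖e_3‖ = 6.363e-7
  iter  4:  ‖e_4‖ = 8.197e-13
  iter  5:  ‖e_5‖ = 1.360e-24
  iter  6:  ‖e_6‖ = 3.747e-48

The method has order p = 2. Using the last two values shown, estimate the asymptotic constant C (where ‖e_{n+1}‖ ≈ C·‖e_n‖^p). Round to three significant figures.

2.03

C ≈ ‖e_6‖ / ‖e_5‖^2
  = 3.747e-48 / (1.360e-24)^2
  = 3.747e-48 / 1.8496e-48 ≈ 2.0258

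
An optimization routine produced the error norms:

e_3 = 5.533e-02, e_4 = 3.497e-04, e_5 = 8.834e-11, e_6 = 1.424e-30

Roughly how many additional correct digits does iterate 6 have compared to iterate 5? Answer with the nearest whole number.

20

Digits gained ≈ log₁₀(e_5/e_6) = log₁₀(8.834e-11/1.424e-30) = log₁₀(6.20365e+19) ≈ 19.793.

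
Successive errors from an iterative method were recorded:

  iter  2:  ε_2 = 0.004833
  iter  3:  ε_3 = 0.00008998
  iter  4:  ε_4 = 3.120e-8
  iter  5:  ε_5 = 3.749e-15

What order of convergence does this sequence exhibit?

Consecutive ratios: ε_5/ε_4 = 3.749e-15/3.120e-8 = 1.2016e-07, ε_4/ε_3 = 3.120e-8/0.00008998 = 0.000346744.
p ≈ ln(1.2016e-07)/ln(0.000346744) = -15.9344/-7.9669 ≈ 2.00.
So the convergence is quadratic (order 2).

2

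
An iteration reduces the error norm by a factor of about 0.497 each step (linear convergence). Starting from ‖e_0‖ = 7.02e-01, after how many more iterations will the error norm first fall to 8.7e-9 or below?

27

After k steps, ‖e_k‖ ≈ 7.02e-01·0.497^k.
Need 0.497^k ≤ 8.7e-9/7.02e-01 = 1.23932e-08.
k ≥ ln(1.23932e-08)/ln(0.497) = -18.2061/-0.69917 = 26.040.
Smallest integer k = 27.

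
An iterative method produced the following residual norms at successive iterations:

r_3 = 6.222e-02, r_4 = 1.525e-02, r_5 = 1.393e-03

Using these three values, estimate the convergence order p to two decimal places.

p ≈ ln(r_5/r_4) / ln(r_4/r_3)
  = ln(1.393e-03/1.525e-02) / ln(1.525e-02/6.222e-02)
  = ln(0.0913443) / ln(0.245098)
  = -2.39312 / -1.40610 ≈ 1.70196

1.70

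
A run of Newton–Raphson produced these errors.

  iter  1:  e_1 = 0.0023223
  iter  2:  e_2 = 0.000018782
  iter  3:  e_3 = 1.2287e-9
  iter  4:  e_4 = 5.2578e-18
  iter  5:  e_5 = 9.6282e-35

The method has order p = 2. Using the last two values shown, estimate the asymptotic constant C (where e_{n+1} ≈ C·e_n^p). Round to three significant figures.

3.48

C ≈ e_5 / e_4^2
  = 9.6282e-35 / (5.2578e-18)^2
  = 9.6282e-35 / 2.76445e-35 ≈ 3.4829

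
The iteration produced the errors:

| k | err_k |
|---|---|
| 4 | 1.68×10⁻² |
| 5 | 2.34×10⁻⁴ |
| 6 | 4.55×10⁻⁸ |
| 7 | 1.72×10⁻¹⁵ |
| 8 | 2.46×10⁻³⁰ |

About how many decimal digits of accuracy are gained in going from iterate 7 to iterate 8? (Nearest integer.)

Digits gained ≈ log₁₀(err_7/err_8) = log₁₀(1.72×10⁻¹⁵/2.46×10⁻³⁰) = log₁₀(6.99187e+14) ≈ 14.845.

15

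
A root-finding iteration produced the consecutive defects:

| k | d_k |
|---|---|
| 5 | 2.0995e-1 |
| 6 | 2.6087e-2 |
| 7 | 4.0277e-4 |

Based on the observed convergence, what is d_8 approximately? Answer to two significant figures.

9.6e-8

First estimate the order: p ≈ ln(d_7/d_6) / ln(d_6/d_5) = ln(4.0277e-4/2.6087e-2)/ln(2.6087e-2/2.0995e-1) = ln(0.0154395)/ln(0.124253) ≈ 2.0000.
Then d_8 ≈ d_7·(d_7/d_6)^p = 4.0277e-4·(0.0154395)^2.0000 = 4.0277e-4·0.000238378 ≈ 9.601e-08.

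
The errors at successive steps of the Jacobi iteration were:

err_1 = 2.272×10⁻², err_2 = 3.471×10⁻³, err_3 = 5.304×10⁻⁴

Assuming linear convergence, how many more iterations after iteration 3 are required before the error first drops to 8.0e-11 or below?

Rate ρ ≈ err_3/err_2 = 5.304×10⁻⁴/3.471×10⁻³ = 0.1528.
After j more steps, err_{3+j} ≈ 5.304×10⁻⁴·ρ^j; need ρ^j ≤ 8.0e-11/5.304×10⁻⁴ = 1.5083e-07.
j ≥ ln(1.5083e-07)/ln(0.1528) = -15.7071/-1.87863 = 8.361.
So 9 more iterations are needed.

9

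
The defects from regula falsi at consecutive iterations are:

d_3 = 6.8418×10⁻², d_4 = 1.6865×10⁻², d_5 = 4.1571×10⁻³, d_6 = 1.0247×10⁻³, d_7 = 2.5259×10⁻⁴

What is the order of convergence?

1

Consecutive ratios: d_7/d_6 = 2.5259×10⁻⁴/1.0247×10⁻³ = 0.246501, d_6/d_5 = 1.0247×10⁻³/4.1571×10⁻³ = 0.246494.
p ≈ ln(0.246501)/ln(0.246494) = -1.4004/-1.4004 ≈ 1.00.
So the convergence is linear (order 1).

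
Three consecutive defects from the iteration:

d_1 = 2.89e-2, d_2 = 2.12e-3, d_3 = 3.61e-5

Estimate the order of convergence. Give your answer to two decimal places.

1.56

p ≈ ln(d_3/d_2) / ln(d_2/d_1)
  = ln(3.61e-5/2.12e-3) / ln(2.12e-3/2.89e-2)
  = ln(0.0170283) / ln(0.0733564)
  = -4.07288 / -2.61243 ≈ 1.55904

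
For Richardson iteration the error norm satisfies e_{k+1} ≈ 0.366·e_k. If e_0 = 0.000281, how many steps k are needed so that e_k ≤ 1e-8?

After k steps, e_k ≈ 0.000281·0.366^k.
Need 0.366^k ≤ 1e-8/0.000281 = 3.55872e-05.
k ≥ ln(3.55872e-05)/ln(0.366) = -10.2435/-1.00512 = 10.191.
Smallest integer k = 11.

11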